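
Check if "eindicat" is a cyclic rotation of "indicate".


Word: "indicate", Candidate: "eindicat"
Method: check if candidate is substring of word+word
"indicateindicate" contains "eindicat"? Yes
Is rotation = Yes


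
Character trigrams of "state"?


Word: "state" (length 5)
Number of trigrams = 5 - 3 + 1 = 3
  Position 0: "sta"
  Position 1: "tat"
  Position 2: "ate"
Trigrams = "sta", "tat", "ate"


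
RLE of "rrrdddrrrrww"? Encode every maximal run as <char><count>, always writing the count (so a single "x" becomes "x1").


String: "rrrdddrrrrww"
Scanning for consecutive runs:
  'r' x 3
  'd' x 3
  'r' x 4
  'w' x 2
RLE = "r3d3r4w2"


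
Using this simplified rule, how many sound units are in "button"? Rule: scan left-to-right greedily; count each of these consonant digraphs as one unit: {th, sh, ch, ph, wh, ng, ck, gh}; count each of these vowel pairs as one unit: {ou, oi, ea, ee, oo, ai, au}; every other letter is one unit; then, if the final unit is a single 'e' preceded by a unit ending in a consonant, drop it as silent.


Word: "button" (6 letters)
Left-to-right scan:
  1. 'b' (letter)
  2. 'u' (letter)
  3. 't' (letter)
  4. 't' (letter)
  5. 'o' (letter)
  6. 'n' (letter)
Units from scan: 6
Sound units = 6 units


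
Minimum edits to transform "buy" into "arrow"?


Word 1: "buy" (length 3)
Word 2: "arrow" (length 5)
One optimal edit sequence (insert/delete/substitute each cost 1):
  1. insert 'a'  (+1)
  2. insert 'r'  (+1)
  3. substitute 'b' -> 'r'  (+1)
  4. substitute 'u' -> 'o'  (+1)
  5. substitute 'y' -> 'w'  (+1)
Total edit operations: 5
Edit distance = 5


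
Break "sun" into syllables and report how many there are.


Word: "sun"
Syllable breakdown: sun
Counting: 1 part
= 1 syllable


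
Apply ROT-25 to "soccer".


Word: "soccer"
Shift: 25
Each letter → (letter + shift) mod 26:
  's' (18) + 25 = 17 → 'r'
  'o' (14) + 25 = 13 → 'n'
  'c' (2) + 25 = 1 → 'b'
  'c' (2) + 25 = 1 → 'b'
  'e' (4) + 25 = 3 → 'd'
  'r' (17) + 25 = 16 → 'q'
Result = "rnbbdq"


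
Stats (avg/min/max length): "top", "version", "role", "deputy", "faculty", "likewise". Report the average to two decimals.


Lengths: "top"=3, "version"=7, "role"=4, "deputy"=6, "faculty"=7, "likewise"=8
Sum = 35, Count = 6
Average = 35/6 = 5.83
= avg=5.83, min=3, max=8


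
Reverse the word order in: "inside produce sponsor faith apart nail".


Original: "inside produce sponsor faith apart nail"
Words (1..n): inside | produce | sponsor | faith | apart | nail
Reversed (n..1): nail | apart | faith | sponsor | produce | inside
Result = "nail apart faith sponsor produce inside"


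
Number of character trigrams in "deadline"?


Word: "deadline" (length 8)
Number of 3-grams = length - 3 + 1 = 8 - 3 + 1
= 6


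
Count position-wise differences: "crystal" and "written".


Comparing character by character (same length = 7):
  Pos 0: 'c' vs 'w' !=
  Pos 1: 'r' vs 'r' =
  Pos 2: 'y' vs 'i' !=
  Pos 3: 's' vs 't' !=
  Pos 4: 't' vs 't' =
  Pos 5: 'a' vs 'e' !=
  Pos 6: 'l' vs 'n' !=
Hamming distance = 5


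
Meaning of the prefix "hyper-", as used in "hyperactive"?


Prefix: hyper-
As in: hyperactive -> hyper- + active
Meaning = over / excessive


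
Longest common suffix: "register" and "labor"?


Word 1: "register"
Word 2: "labor"
Comparing from end:
  Pos -1: 'r' == 'r'
  Pos -2: 'e' != 'o' (stop)
LCS = "r" (length 1)


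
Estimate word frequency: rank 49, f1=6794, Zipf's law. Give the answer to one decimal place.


Zipf's law: f(r) = f(1) / r
f(1) = 6794
f(49) = 6794 / 49
= 138.7 occurrences


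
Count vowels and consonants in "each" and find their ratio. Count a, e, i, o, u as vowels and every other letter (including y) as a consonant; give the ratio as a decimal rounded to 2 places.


Word: "each"
Vowels (a,e,i,o,u): 2
Consonants: 2
Ratio = 2/2
= 1.00


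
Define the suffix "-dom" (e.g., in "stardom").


Suffix: -dom
As in: stardom -> star + -dom
Meaning = state / realm


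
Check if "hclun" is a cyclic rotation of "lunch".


Word: "lunch", Candidate: "hclun"
Method: check if candidate is substring of word+word
"lunchlunch" contains "hclun"? No
Is rotation = No


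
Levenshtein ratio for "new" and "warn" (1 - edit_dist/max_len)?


Word 1: "new" (length 3)
Word 2: "warn" (length 4)
One optimal edit sequence:
  1. insert 'w'  (+1)
  2. substitute 'n' -> 'a'  (+1)
  3. substitute 'e' -> 'r'  (+1)
  4. substitute 'w' -> 'n'  (+1)
Edit distance = 4
Max length = max(3, 4) = 4
Similarity = 1 - 4/4
= 0.0000


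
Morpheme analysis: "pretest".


Word: "pretest"
Morphemes: pre- / test
Each morpheme carries meaning
= 2 morphemes


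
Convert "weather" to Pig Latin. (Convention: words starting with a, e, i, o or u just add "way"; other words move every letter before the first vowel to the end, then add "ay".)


Word: "weather"
Starts with consonant(s) → move to end, add 'ay'
Consonant cluster: "w"
Pig Latin = "eatherway"


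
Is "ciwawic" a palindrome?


Word: "ciwawic"
Reversed: "ciwawic"
Forward == Backward? ciwawic == ciwawic
Palindrome = Yes


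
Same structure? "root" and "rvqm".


Pattern of "root": [0, 1, 1, 2]
Pattern of "rvqm": [0, 1, 2, 3]
Patterns do not match
Same pattern = No


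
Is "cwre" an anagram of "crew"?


Word 1: "crew" → sorted: cerw
Word 2: "cwre" → sorted: cerw
Same letters? cerw == cerw
Anagram = Yes


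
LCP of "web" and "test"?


Word 1: "web"
Word 2: "test"
Comparing from start:
  Pos 0: 'w' != 't' (stop)
LCP = "" (length 0)


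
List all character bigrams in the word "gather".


Word: "gather" (length 6)
Number of bigrams = 6 - 2 + 1 = 5
  Position 0: "ga"
  Position 1: "at"
  Position 2: "th"
  Position 3: "he"
  Position 4: "er"
Bigrams = "ga", "at", "th", "he", "er"


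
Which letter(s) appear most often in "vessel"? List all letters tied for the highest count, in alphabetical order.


Word: "vessel"
Letter counts:
  'e': 2
  'l': 1
  's': 2
  'v': 1
Maximum count = 2
Most frequent = 'e', 's' (2 times each)


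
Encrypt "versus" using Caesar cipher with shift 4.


Word: "versus"
Shift: 4
Each letter → (letter + shift) mod 26:
  'v' (21) + 4 = 25 → 'z'
  'e' (4) + 4 = 8 → 'i'
  'r' (17) + 4 = 21 → 'v'
  's' (18) + 4 = 22 → 'w'
  'u' (20) + 4 = 24 → 'y'
  's' (18) + 4 = 22 → 'w'
Result = "zivwyw"


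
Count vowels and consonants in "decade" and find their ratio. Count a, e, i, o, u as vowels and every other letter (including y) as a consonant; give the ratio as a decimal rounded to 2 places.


Word: "decade"
Vowels (a,e,i,o,u): 3
Consonants: 3
Ratio = 3/3
= 1.00


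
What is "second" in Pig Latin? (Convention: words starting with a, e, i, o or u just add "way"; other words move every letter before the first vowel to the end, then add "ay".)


Word: "second"
Starts with consonant(s) → move to end, add 'ay'
Consonant cluster: "s"
Pig Latin = "econdsay"


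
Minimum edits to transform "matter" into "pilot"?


Word 1: "matter" (length 6)
Word 2: "pilot" (length 5)
One optimal edit sequence (insert/delete/substitute each cost 1):
  1. delete 'm'  (+1)
  2. substitute 'a' -> 'p'  (+1)
  3. substitute 't' -> 'i'  (+1)
  4. substitute 't' -> 'l'  (+1)
  5. substitute 'e' -> 'o'  (+1)
  6. substitute 'r' -> 't'  (+1)
Total edit operations: 6
Edit distance = 6


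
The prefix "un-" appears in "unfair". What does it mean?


Prefix: un-
Example: unfair = un- + fair
Meaning = not / reverse


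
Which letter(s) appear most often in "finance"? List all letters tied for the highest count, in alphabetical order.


Word: "finance"
Letter counts:
  'a': 1
  'c': 1
  'e': 1
  'f': 1
  'i': 1
  'n': 2
Maximum count = 2
Most frequent = 'n' (2 times each)


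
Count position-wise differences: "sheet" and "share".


Comparing character by character (same length = 5):
  Pos 0: 's' vs 's' =
  Pos 1: 'h' vs 'h' =
  Pos 2: 'e' vs 'a' !=
  Pos 3: 'e' vs 'r' !=
  Pos 4: 't' vs 'e' !=
Hamming distance = 3


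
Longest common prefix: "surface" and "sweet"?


Word 1: "surface"
Word 2: "sweet"
Comparing from start:
  Pos 0: 's' == 's'
  Pos 1: 'u' != 'w' (stop)
LCP = "s" (length 1)


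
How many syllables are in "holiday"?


Word: "holiday"
Syllable breakdown: hol | i | day
Counting: 3 parts
= 3 syllables


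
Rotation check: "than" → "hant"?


Word: "than", Candidate: "hant"
Method: check if candidate is substring of word+word
"thanthan" contains "hant"? Yes
Is rotation = Yes


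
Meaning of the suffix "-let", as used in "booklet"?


Suffix: -let
Example: booklet = book + -let
Meaning = small


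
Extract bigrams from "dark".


Word: "dark" (length 4)
Number of bigrams = 4 - 2 + 1 = 3
  Position 0: "da"
  Position 1: "ar"
  Position 2: "rk"
Bigrams = "da", "ar", "rk"


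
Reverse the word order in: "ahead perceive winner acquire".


Original: "ahead perceive winner acquire"
Words (1..n): ahead | perceive | winner | acquire
Reversed (n..1): acquire | winner | perceive | ahead
Result = "acquire winner perceive ahead"


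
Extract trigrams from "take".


Word: "take" (length 4)
Number of trigrams = 4 - 3 + 1 = 2
  Position 0: "tak"
  Position 1: "ake"
Trigrams = "tak", "ake"


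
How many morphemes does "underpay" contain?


Word: "underpay"
Morphemes: under- | pay
Each morpheme carries meaning
= 2 morphemes


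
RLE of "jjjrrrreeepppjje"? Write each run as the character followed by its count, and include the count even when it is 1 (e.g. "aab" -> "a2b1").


String: "jjjrrrreeepppjje"
Scanning for consecutive runs:
  'j' x 3
  'r' x 4
  'e' x 3
  'p' x 3
  'j' x 2
  'e' x 1
RLE = "j3r4e3p3j2e1"


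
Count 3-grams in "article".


Word: "article" (length 7)
Number of 3-grams = length - 3 + 1 = 7 - 3 + 1
= 5


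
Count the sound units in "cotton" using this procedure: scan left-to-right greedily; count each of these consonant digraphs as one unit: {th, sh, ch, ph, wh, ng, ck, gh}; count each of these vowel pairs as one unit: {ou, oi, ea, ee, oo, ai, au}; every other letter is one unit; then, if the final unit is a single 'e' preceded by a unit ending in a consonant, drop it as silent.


Word: "cotton" (6 letters)
Left-to-right scan:
  [1] 'c' (letter)
  [2] 'o' (letter)
  [3] 't' (letter)
  [4] 't' (letter)
  [5] 'o' (letter)
  [6] 'n' (letter)
Units from scan: 6
Sound units = 6 units


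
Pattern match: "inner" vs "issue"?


Pattern of "inner": [0, 1, 1, 2, 3]
Pattern of "issue": [0, 1, 1, 2, 3]
Patterns match
Same pattern = Yes


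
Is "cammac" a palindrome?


Word: "cammac"
Reversed: "cammac"
Forward == Backward? cammac == cammac
Palindrome = Yes


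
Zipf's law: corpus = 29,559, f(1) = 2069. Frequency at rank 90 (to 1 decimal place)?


Zipf's law: f(r) = f(1) / r
f(1) = 2069
f(90) = 2069 / 90
= 23.0 occurrences


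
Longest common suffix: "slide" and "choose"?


Word 1: "slide"
Word 2: "choose"
Comparing from end:
  Pos -1: 'e' == 'e'
  Pos -2: 'd' != 's' (stop)
LCS = "e" (length 1)


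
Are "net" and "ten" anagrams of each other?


Word 1: "net" → sorted: ent
Word 2: "ten" → sorted: ent
Same letters? ent == ent
Anagram = Yes


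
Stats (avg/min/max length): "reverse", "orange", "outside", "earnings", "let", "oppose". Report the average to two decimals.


Lengths: "reverse"=7, "orange"=6, "outside"=7, "earnings"=8, "let"=3, "oppose"=6
Sum = 37, Count = 6
Average = 37/6 = 6.17
= avg=6.17, min=3, max=8


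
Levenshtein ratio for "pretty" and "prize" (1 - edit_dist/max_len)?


Word 1: "pretty" (length 6)
Word 2: "prize" (length 5)
One optimal edit sequence:
  1. keep 'p'
  2. keep 'r'
  3. delete 'e'  (+1)
  4. substitute 't' -> 'i'  (+1)
  5. substitute 't' -> 'z'  (+1)
  6. substitute 'y' -> 'e'  (+1)
Edit distance = 4
Max length = max(6, 5) = 6
Similarity = 1 - 4/6
= 0.3333


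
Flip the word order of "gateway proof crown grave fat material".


Original: "gateway proof crown grave fat material"
Words (1..n): gateway | proof | crown | grave | fat | material
Reversed (n..1): material | fat | grave | crown | proof | gateway
Result = "material fat grave crown proof gateway"


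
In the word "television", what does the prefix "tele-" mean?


Prefix: tele-
Example: television (tele- + vision)
Meaning = distant


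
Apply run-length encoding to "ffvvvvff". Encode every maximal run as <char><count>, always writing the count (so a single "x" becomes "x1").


String: "ffvvvvff"
Scanning for consecutive runs:
  'f' x 2
  'v' x 4
  'f' x 2
RLE = "f2v4f2"


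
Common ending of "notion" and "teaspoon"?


Word 1: "notion"
Word 2: "teaspoon"
Comparing from end:
  Pos -1: 'n' == 'n'
  Pos -2: 'o' == 'o'
  Pos -3: 'i' != 'o' (stop)
LCS = "on" (length 2)


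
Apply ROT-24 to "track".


Word: "track"
Shift: 24
Each letter → (letter + shift) mod 26:
  't' (19) + 24 = 17 → 'r'
  'r' (17) + 24 = 15 → 'p'
  'a' (0) + 24 = 24 → 'y'
  'c' (2) + 24 = 0 → 'a'
  'k' (10) + 24 = 8 → 'i'
Result = "rpyai"


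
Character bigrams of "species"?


Word: "species" (length 7)
Number of bigrams = 7 - 2 + 1 = 6
  Position 0: "sp"
  Position 1: "pe"
  Position 2: "ec"
  Position 3: "ci"
  Position 4: "ie"
  Position 5: "es"
Bigrams = "sp", "pe", "ec", "ci", "ie", "es"


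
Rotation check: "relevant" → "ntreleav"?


Word: "relevant", Candidate: "ntreleav"
Method: check if candidate is substring of word+word
"relevantrelevant" contains "ntreleav"? No
Is rotation = No


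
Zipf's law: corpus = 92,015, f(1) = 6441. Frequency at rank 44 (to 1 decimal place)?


Zipf's law: f(r) = f(1) / r
f(1) = 6441
f(44) = 6441 / 44
= 146.4 occurrences


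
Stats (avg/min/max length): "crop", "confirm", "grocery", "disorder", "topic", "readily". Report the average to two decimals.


Lengths: "crop"=4, "confirm"=7, "grocery"=7, "disorder"=8, "topic"=5, "readily"=7
Sum = 38, Count = 6
Average = 38/6 = 6.33
= avg=6.33, min=4, max=8


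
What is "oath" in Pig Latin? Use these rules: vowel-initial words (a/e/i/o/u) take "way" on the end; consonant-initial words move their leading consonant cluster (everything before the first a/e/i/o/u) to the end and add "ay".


Word: "oath"
Starts with vowel → add 'way'
Pig Latin = "oathway"


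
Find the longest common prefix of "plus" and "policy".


Word 1: "plus"
Word 2: "policy"
Comparing from start:
  Pos 0: 'p' == 'p'
  Pos 1: 'l' != 'o' (stop)
LCP = "p" (length 1)


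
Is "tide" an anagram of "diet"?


Word 1: "diet" → sorted: deit
Word 2: "tide" → sorted: deit
Same letters? deit == deit
Anagram = Yes


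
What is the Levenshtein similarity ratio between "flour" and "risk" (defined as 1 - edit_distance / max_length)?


Word 1: "flour" (length 5)
Word 2: "risk" (length 4)
One optimal edit sequence:
  1. delete 'f'  (+1)
  2. substitute 'l' -> 'r'  (+1)
  3. substitute 'o' -> 'i'  (+1)
  4. substitute 'u' -> 's'  (+1)
  5. substitute 'r' -> 'k'  (+1)
Edit distance = 5
Max length = max(5, 4) = 5
Similarity = 1 - 5/5
= 0.0000


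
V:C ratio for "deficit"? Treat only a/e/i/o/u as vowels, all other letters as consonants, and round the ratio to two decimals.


Word: "deficit"
Vowels (a,e,i,o,u): 3
Consonants: 4
Ratio = 3/4
= 0.75


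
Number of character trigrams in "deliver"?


Word: "deliver" (length 7)
Number of 3-grams = length - 3 + 1 = 7 - 3 + 1
= 5


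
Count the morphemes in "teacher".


Word: "teacher"
Morphemes: teach + -er
Each morpheme carries meaning
= 2 morphemes


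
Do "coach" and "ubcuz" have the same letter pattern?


Pattern of "coach": [0, 1, 2, 0, 3]
Pattern of "ubcuz": [0, 1, 2, 0, 3]
Patterns match
Same pattern = Yes


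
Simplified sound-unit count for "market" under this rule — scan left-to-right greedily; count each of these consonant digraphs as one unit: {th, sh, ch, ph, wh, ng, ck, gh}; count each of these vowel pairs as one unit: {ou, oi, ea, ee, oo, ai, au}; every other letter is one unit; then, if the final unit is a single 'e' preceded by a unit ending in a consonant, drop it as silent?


Word: "market" (6 letters)
Left-to-right scan:
  1. 'm' (letter)
  2. 'a' (letter)
  3. 'r' (letter)
  4. 'k' (letter)
  5. 'e' (letter)
  6. 't' (letter)
Units from scan: 6
Sound units = 6 units


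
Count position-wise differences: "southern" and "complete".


Comparing character by character (same length = 8):
  Pos 0: 's' vs 'c' !=
  Pos 1: 'o' vs 'o' =
  Pos 2: 'u' vs 'm' !=
  Pos 3: 't' vs 'p' !=
  Pos 4: 'h' vs 'l' !=
  Pos 5: 'e' vs 'e' =
  Pos 6: 'r' vs 't' !=
  Pos 7: 'n' vs 'e' !=
Hamming distance = 6


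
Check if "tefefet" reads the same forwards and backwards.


Word: "tefefet"
Reversed: "tefefet"
Forward == Backward? tefefet == tefefet
Palindrome = Yes


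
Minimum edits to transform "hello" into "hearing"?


Word 1: "hello" (length 5)
Word 2: "hearing" (length 7)
One optimal edit sequence (insert/delete/substitute each cost 1):
  1. keep 'h'
  2. keep 'e'
  3. insert 'a'  (+1)
  4. insert 'r'  (+1)
  5. substitute 'l' -> 'i'  (+1)
  6. substitute 'l' -> 'n'  (+1)
  7. substitute 'o' -> 'g'  (+1)
Total edit operations: 5
Edit distance = 5


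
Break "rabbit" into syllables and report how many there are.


Word: "rabbit"
Syllable breakdown: rab | bit
Counting: 2 parts
= 2 syllables


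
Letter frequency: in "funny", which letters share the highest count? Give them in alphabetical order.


Word: "funny"
Letter counts:
  'f': 1
  'n': 2
  'u': 1
  'y': 1
Maximum count = 2
Most frequent = 'n' (2 times each)


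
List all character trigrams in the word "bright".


Word: "bright" (length 6)
Number of trigrams = 6 - 3 + 1 = 4
  Position 0: "bri"
  Position 1: "rig"
  Position 2: "igh"
  Position 3: "ght"
Trigrams = "bri", "rig", "igh", "ght"


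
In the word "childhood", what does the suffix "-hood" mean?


Suffix: -hood
As in: childhood -> child + -hood
Meaning = state / condition


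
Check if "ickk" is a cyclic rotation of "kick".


Word: "kick", Candidate: "ickk"
Method: check if candidate is substring of word+word
"kickkick" contains "ickk"? Yes
Is rotation = Yes


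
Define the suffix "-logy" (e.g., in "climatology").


Suffix: -logy
As in: climatology -> climate + -logy, with a spelling change
Meaning = study of


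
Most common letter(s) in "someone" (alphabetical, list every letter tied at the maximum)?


Word: "someone"
Letter counts:
  'e': 2
  'm': 1
  'n': 1
  'o': 2
  's': 1
Maximum count = 2
Most frequent = 'e', 'o' (2 times each)


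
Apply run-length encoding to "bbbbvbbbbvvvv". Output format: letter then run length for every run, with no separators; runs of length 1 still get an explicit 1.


String: "bbbbvbbbbvvvv"
Scanning for consecutive runs:
  'b' x 4
  'v' x 1
  'b' x 4
  'v' x 4
RLE = "b4v1b4v4"


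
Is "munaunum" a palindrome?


Word: "munaunum"
Reversed: "munuanum"
Forward == Backward? munaunum != munuanum
Palindrome = No


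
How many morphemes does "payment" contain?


Word: "payment"
Morphemes: pay + -ment
Each morpheme carries meaning
= 2 morphemes


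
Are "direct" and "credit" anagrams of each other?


Word 1: "direct" → sorted: cdeirt
Word 2: "credit" → sorted: cdeirt
Same letters? cdeirt == cdeirt
Anagram = Yes


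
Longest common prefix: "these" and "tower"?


Word 1: "these"
Word 2: "tower"
Comparing from start:
  Pos 0: 't' == 't'
  Pos 1: 'h' != 'o' (stop)
LCP = "t" (length 1)


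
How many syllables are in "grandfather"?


Word: "grandfather"
Syllable breakdown: grand | fa | ther
Counting: 3 parts
= 3 syllables


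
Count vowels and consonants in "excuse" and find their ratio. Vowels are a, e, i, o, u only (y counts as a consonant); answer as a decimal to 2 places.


Word: "excuse"
Vowels (a,e,i,o,u): 3
Consonants: 3
Ratio = 3/3
= 1.00


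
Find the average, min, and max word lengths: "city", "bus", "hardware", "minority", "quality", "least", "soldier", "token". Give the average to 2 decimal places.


Lengths: "city"=4, "bus"=3, "hardware"=8, "minority"=8, "quality"=7, "least"=5, "soldier"=7, "token"=5
Sum = 47, Count = 8
Average = 47/8 = 5.88
= avg=5.88, min=3, max=8


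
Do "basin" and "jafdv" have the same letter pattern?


Pattern of "basin": [0, 1, 2, 3, 4]
Pattern of "jafdv": [0, 1, 2, 3, 4]
Patterns match
Same pattern = Yes


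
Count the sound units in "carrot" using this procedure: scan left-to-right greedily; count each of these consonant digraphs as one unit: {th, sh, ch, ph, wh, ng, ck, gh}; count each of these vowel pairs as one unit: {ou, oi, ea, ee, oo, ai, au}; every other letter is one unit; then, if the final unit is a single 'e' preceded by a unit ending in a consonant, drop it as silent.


Word: "carrot" (6 letters)
Left-to-right scan:
  1. 'c' (letter)
  2. 'a' (letter)
  3. 'r' (letter)
  4. 'r' (letter)
  5. 'o' (letter)
  6. 't' (letter)
Units from scan: 6
Sound units = 6 units


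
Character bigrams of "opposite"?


Word: "opposite" (length 8)
Number of bigrams = 8 - 2 + 1 = 7
  Position 0: "op"
  Position 1: "pp"
  Position 2: "po"
  Position 3: "os"
  Position 4: "si"
  Position 5: "it"
  Position 6: "te"
Bigrams = "op", "pp", "po", "os", "si", "it", "te"


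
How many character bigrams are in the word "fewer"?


Word: "fewer" (length 5)
Number of 2-grams = length - 2 + 1 = 5 - 2 + 1
= 4


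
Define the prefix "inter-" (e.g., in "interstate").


Prefix: inter-
Example: interstate = inter- + state
Meaning = between


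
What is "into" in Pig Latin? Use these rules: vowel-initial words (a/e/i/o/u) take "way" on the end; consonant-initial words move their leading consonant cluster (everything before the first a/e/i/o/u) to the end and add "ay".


Word: "into"
Starts with vowel → add 'way'
Pig Latin = "intoway"


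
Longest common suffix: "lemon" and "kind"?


Word 1: "lemon"
Word 2: "kind"
Comparing from end:
  Pos -1: 'n' != 'd' (stop)
LCS = "" (length 0)


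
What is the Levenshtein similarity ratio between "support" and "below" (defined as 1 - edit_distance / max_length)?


Word 1: "support" (length 7)
Word 2: "below" (length 5)
One optimal edit sequence:
  1. delete 's'  (+1)
  2. substitute 'u' -> 'b'  (+1)
  3. substitute 'p' -> 'e'  (+1)
  4. substitute 'p' -> 'l'  (+1)
  5. keep 'o'
  6. delete 'r'  (+1)
  7. substitute 't' -> 'w'  (+1)
Edit distance = 6
Max length = max(7, 5) = 7
Similarity = 1 - 6/7
= 0.1429


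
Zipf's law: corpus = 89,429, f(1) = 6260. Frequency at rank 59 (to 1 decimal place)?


Zipf's law: f(r) = f(1) / r
f(1) = 6260
f(59) = 6260 / 59
= 106.1 occurrences


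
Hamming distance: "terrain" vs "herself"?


Comparing character by character (same length = 7):
  Pos 0: 't' vs 'h' !=
  Pos 1: 'e' vs 'e' =
  Pos 2: 'r' vs 'r' =
  Pos 3: 'r' vs 's' !=
  Pos 4: 'a' vs 'e' !=
  Pos 5: 'i' vs 'l' !=
  Pos 6: 'n' vs 'f' !=
Hamming distance = 5


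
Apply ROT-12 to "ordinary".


Word: "ordinary"
Shift: 12
Each letter → (letter + shift) mod 26:
  'o' (14) + 12 = 0 → 'a'
  'r' (17) + 12 = 3 → 'd'
  'd' (3) + 12 = 15 → 'p'
  'i' (8) + 12 = 20 → 'u'
  'n' (13) + 12 = 25 → 'z'
  'a' (0) + 12 = 12 → 'm'
  'r' (17) + 12 = 3 → 'd'
  'y' (24) + 12 = 10 → 'k'
Result = "adpuzmdk"


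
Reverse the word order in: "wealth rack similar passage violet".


Original: "wealth rack similar passage violet"
Words (1..n): wealth | rack | similar | passage | violet
Reversed (n..1): violet | passage | similar | rack | wealth
Result = "violet passage similar rack wealth"


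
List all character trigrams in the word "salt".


Word: "salt" (length 4)
Number of trigrams = 4 - 3 + 1 = 2
  Position 0: "sal"
  Position 1: "alt"
Trigrams = "sal", "alt"


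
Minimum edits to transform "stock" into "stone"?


Word 1: "stock" (length 5)
Word 2: "stone" (length 5)
One optimal edit sequence (insert/delete/substitute each cost 1):
  1. keep 's'
  2. keep 't'
  3. keep 'o'
  4. substitute 'c' -> 'n'  (+1)
  5. substitute 'k' -> 'e'  (+1)
Total edit operations: 2
Edit distance = 2


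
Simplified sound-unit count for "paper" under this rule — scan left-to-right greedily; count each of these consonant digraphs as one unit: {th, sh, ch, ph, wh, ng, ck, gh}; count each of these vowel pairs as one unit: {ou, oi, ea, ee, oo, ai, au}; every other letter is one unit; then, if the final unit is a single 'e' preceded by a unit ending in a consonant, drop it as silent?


Word: "paper" (5 letters)
Left-to-right scan:
  (1) 'p' (letter)
  (2) 'a' (letter)
  (3) 'p' (letter)
  (4) 'e' (letter)
  (5) 'r' (letter)
Units from scan: 5
Sound units = 5 units


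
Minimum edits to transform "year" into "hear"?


Word 1: "year" (length 4)
Word 2: "hear" (length 4)
One optimal edit sequence (insert/delete/substitute each cost 1):
  1. substitute 'y' -> 'h'  (+1)
  2. keep 'e'
  3. keep 'a'
  4. keep 'r'
Total edit operations: 1
Edit distance = 1


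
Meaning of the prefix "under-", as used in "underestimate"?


Prefix: under-
Example: underestimate = under- + estimate
Meaning = insufficient


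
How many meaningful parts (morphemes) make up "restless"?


Word: "restless"
Morphemes: rest + -less
Each morpheme carries meaning
= 2 morphemes


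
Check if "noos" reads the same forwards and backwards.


Word: "noos"
Reversed: "soon"
Forward == Backward? noos != soon
Palindrome = No


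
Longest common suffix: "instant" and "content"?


Word 1: "instant"
Word 2: "content"
Comparing from end:
  Pos -1: 't' == 't'
  Pos -2: 'n' == 'n'
  Pos -3: 'a' != 'e' (stop)
LCS = "nt" (length 2)


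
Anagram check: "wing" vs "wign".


Word 1: "wing" → sorted: ginw
Word 2: "wign" → sorted: ginw
Same letters? ginw == ginw
Anagram = Yes


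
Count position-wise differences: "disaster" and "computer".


Comparing character by character (same length = 8):
  Pos 0: 'd' vs 'c' !=
  Pos 1: 'i' vs 'o' !=
  Pos 2: 's' vs 'm' !=
  Pos 3: 'a' vs 'p' !=
  Pos 4: 's' vs 'u' !=
  Pos 5: 't' vs 't' =
  Pos 6: 'e' vs 'e' =
  Pos 7: 'r' vs 'r' =
Hamming distance = 5


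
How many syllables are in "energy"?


Word: "energy"
Syllable breakdown: en-er-gy
Counting: 3 parts
= 3 syllables


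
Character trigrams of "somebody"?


Word: "somebody" (length 8)
Number of trigrams = 8 - 3 + 1 = 6
  Position 0: "som"
  Position 1: "ome"
  Position 2: "meb"
  Position 3: "ebo"
  Position 4: "bod"
  Position 5: "ody"
Trigrams = "som", "ome", "meb", "ebo", "bod", "ody"


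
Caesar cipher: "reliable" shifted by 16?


Word: "reliable"
Shift: 16
Each letter → (letter + shift) mod 26:
  'r' (17) + 16 = 7 → 'h'
  'e' (4) + 16 = 20 → 'u'
  'l' (11) + 16 = 1 → 'b'
  'i' (8) + 16 = 24 → 'y'
  'a' (0) + 16 = 16 → 'q'
  'b' (1) + 16 = 17 → 'r'
  'l' (11) + 16 = 1 → 'b'
  'e' (4) + 16 = 20 → 'u'
Result = "hubyqrbu"


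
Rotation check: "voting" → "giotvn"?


Word: "voting", Candidate: "giotvn"
Method: check if candidate is substring of word+word
"votingvoting" contains "giotvn"? No
Is rotation = No


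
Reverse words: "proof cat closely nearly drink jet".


Original: "proof cat closely nearly drink jet"
Words (1..n): proof | cat | closely | nearly | drink | jet
Reversed (n..1): jet | drink | nearly | closely | cat | proof
Result = "jet drink nearly closely cat proof"


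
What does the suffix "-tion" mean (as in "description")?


Suffix: -tion
Example: description (describe + -tion, with a spelling change)
Meaning = act or process


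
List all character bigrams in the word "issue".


Word: "issue" (length 5)
Number of bigrams = 5 - 2 + 1 = 4
  Position 0: "is"
  Position 1: "ss"
  Position 2: "su"
  Position 3: "ue"
Bigrams = "is", "ss", "su", "ue"


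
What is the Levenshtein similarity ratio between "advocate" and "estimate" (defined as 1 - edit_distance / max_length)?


Word 1: "advocate" (length 8)
Word 2: "estimate" (length 8)
One optimal edit sequence:
  1. substitute 'a' -> 'e'  (+1)
  2. substitute 'd' -> 's'  (+1)
  3. substitute 'v' -> 't'  (+1)
  4. substitute 'o' -> 'i'  (+1)
  5. substitute 'c' -> 'm'  (+1)
  6. keep 'a'
  7. keep 't'
  8. keep 'e'
Edit distance = 5
Max length = max(8, 8) = 8
Similarity = 1 - 5/8
= 0.3750


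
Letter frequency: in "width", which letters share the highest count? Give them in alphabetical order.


Word: "width"
Letter counts:
  'd': 1
  'h': 1
  'i': 1
  't': 1
  'w': 1
Maximum count = 1
Most frequent = 'd', 'h', 'i', 't', 'w' (1 time each)


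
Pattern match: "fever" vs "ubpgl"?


Pattern of "fever": [0, 1, 2, 1, 3]
Pattern of "ubpgl": [0, 1, 2, 3, 4]
Patterns do not match
Same pattern = No


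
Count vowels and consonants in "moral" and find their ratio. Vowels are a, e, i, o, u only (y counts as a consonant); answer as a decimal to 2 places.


Word: "moral"
Vowels (a,e,i,o,u): 2
Consonants: 3
Ratio = 2/3
= 0.67


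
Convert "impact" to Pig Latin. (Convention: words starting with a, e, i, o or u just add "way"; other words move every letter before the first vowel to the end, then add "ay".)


Word: "impact"
Starts with vowel → add 'way'
Pig Latin = "impactway"


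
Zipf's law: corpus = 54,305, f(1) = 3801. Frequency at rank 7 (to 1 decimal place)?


Zipf's law: f(r) = f(1) / r
f(1) = 3801
f(7) = 3801 / 7
= 543.0 occurrences


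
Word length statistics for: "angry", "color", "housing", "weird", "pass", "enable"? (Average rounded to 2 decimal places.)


Lengths: "angry"=5, "color"=5, "housing"=7, "weird"=5, "pass"=4, "enable"=6
Sum = 32, Count = 6
Average = 32/6 = 5.33
= avg=5.33, min=4, max=7


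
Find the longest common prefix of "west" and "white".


Word 1: "west"
Word 2: "white"
Comparing from start:
  Pos 0: 'w' == 'w'
  Pos 1: 'e' != 'h' (stop)
LCP = "w" (length 1)


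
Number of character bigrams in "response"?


Word: "response" (length 8)
Number of 2-grams = length - 2 + 1 = 8 - 2 + 1
= 7


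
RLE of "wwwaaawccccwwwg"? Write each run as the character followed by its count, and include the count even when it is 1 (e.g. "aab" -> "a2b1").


String: "wwwaaawccccwwwg"
Scanning for consecutive runs:
  'w' x 3
  'a' x 3
  'w' x 1
  'c' x 4
  'w' x 3
  'g' x 1
RLE = "w3a3w1c4w3g1"


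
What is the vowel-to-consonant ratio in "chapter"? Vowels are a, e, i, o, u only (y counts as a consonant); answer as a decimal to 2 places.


Word: "chapter"
Vowels (a,e,i,o,u): 2
Consonants: 5
Ratio = 2/5
= 0.40


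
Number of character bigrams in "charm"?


Word: "charm" (length 5)
Number of 2-grams = length - 2 + 1 = 5 - 2 + 1
= 4


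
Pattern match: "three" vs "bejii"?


Pattern of "three": [0, 1, 2, 3, 3]
Pattern of "bejii": [0, 1, 2, 3, 3]
Patterns match
Same pattern = Yes


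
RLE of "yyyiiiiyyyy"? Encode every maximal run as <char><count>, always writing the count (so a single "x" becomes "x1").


String: "yyyiiiiyyyy"
Scanning for consecutive runs:
  'y' x 3
  'i' x 4
  'y' x 4
RLE = "y3i4y4"


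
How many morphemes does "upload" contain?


Word: "upload"
Morphemes: up- + load
Each morpheme carries meaning
= 2 morphemes


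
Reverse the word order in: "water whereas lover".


Original: "water whereas lover"
Words (1..n): water | whereas | lover
Reversed (n..1): lover | whereas | water
Result = "lover whereas water"


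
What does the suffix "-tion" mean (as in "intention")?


Suffix: -tion
Example: intention (intend + -tion, with a spelling change)
Meaning = act or process


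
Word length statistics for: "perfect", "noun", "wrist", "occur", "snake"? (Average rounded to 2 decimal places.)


Lengths: "perfect"=7, "noun"=4, "wrist"=5, "occur"=5, "snake"=5
Sum = 26, Count = 5
Average = 26/5 = 5.20
= avg=5.20, min=4, max=7


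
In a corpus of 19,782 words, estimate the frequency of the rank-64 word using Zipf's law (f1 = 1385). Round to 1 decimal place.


Zipf's law: f(r) = f(1) / r
f(1) = 1385
f(64) = 1385 / 64
= 21.6 occurrences


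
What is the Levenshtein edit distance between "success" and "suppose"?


Word 1: "success" (length 7)
Word 2: "suppose" (length 7)
One optimal edit sequence (insert/delete/substitute each cost 1):
  1. keep 's'
  2. keep 'u'
  3. substitute 'c' -> 'p'  (+1)
  4. substitute 'c' -> 'p'  (+1)
  5. substitute 'e' -> 'o'  (+1)
  6. keep 's'
  7. substitute 's' -> 'e'  (+1)
Total edit operations: 4
Edit distance = 4


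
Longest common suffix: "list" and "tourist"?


Word 1: "list"
Word 2: "tourist"
Comparing from end:
  Pos -1: 't' == 't'
  Pos -2: 's' == 's'
  Pos -3: 'i' == 'i'
  Pos -4: 'l' != 'r' (stop)
LCS = "ist" (length 3)


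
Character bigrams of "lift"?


Word: "lift" (length 4)
Number of bigrams = 4 - 2 + 1 = 3
  Position 0: "li"
  Position 1: "if"
  Position 2: "ft"
Bigrams = "li", "if", "ft"


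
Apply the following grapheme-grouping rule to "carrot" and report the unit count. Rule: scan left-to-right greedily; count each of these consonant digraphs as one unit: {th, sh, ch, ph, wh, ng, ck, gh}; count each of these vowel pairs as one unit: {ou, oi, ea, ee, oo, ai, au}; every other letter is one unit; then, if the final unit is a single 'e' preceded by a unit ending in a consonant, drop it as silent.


Word: "carrot" (6 letters)
Left-to-right scan:
  1. 'c' (letter)
  2. 'a' (letter)
  3. 'r' (letter)
  4. 'r' (letter)
  5. 'o' (letter)
  6. 't' (letter)
Units from scan: 6
Sound units = 6 units


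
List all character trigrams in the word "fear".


Word: "fear" (length 4)
Number of trigrams = 4 - 3 + 1 = 2
  Position 0: "fea"
  Position 1: "ear"
Trigrams = "fea", "ear"


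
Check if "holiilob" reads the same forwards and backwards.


Word: "holiilob"
Reversed: "boliiloh"
Forward == Backward? holiilob != boliiloh
Palindrome = No


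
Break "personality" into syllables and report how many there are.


Word: "personality"
Syllable breakdown: per | son | al | i | ty
Counting: 5 parts
= 5 syllables


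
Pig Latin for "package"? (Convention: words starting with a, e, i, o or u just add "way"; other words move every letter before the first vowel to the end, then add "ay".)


Word: "package"
Starts with consonant(s) → move to end, add 'ay'
Consonant cluster: "p"
Pig Latin = "ackagepay"


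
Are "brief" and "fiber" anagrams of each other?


Word 1: "brief" → sorted: befir
Word 2: "fiber" → sorted: befir
Same letters? befir == befir
Anagram = Yes


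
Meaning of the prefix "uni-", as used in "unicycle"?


Prefix: uni-
Example: unicycle (uni- + cycle)
Meaning = one


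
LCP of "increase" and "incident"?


Word 1: "increase"
Word 2: "incident"
Comparing from start:
  Pos 0: 'i' == 'i'
  Pos 1: 'n' == 'n'
  Pos 2: 'c' == 'c'
  Pos 3: 'r' != 'i' (stop)
LCP = "inc" (length 3)


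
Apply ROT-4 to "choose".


Word: "choose"
Shift: 4
Each letter → (letter + shift) mod 26:
  'c' (2) + 4 = 6 → 'g'
  'h' (7) + 4 = 11 → 'l'
  'o' (14) + 4 = 18 → 's'
  'o' (14) + 4 = 18 → 's'
  's' (18) + 4 = 22 → 'w'
  'e' (4) + 4 = 8 → 'i'
Result = "glsswi"


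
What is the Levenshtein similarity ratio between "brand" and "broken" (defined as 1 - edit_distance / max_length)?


Word 1: "brand" (length 5)
Word 2: "broken" (length 6)
One optimal edit sequence:
  1. keep 'b'
  2. keep 'r'
  3. insert 'o'  (+1)
  4. substitute 'a' -> 'k'  (+1)
  5. substitute 'n' -> 'e'  (+1)
  6. substitute 'd' -> 'n'  (+1)
Edit distance = 4
Max length = max(5, 6) = 6
Similarity = 1 - 4/6
= 0.3333


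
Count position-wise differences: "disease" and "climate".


Comparing character by character (same length = 7):
  Pos 0: 'd' vs 'c' !=
  Pos 1: 'i' vs 'l' !=
  Pos 2: 's' vs 'i' !=
  Pos 3: 'e' vs 'm' !=
  Pos 4: 'a' vs 'a' =
  Pos 5: 's' vs 't' !=
  Pos 6: 'e' vs 'e' =
Hamming distance = 5


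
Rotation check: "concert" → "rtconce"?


Word: "concert", Candidate: "rtconce"
Method: check if candidate is substring of word+word
"concertconcert" contains "rtconce"? Yes
Is rotation = Yes


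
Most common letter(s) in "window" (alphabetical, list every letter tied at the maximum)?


Word: "window"
Letter counts:
  'd': 1
  'i': 1
  'n': 1
  'o': 1
  'w': 2
Maximum count = 2
Most frequent = 'w' (2 times each)


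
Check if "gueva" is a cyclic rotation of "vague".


Word: "vague", Candidate: "gueva"
Method: check if candidate is substring of word+word
"vaguevague" contains "gueva"? Yes
Is rotation = Yes


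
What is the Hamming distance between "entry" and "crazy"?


Comparing character by character (same length = 5):
  Pos 0: 'e' vs 'c' !=
  Pos 1: 'n' vs 'r' !=
  Pos 2: 't' vs 'a' !=
  Pos 3: 'r' vs 'z' !=
  Pos 4: 'y' vs 'y' =
Hamming distance = 4


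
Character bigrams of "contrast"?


Word: "contrast" (length 8)
Number of bigrams = 8 - 2 + 1 = 7
  Position 0: "co"
  Position 1: "on"
  Position 2: "nt"
  Position 3: "tr"
  Position 4: "ra"
  Position 5: "as"
  Position 6: "st"
Bigrams = "co", "on", "nt", "tr", "ra", "as", "st"


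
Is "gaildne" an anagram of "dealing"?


Word 1: "dealing" → sorted: adegiln
Word 2: "gaildne" → sorted: adegiln
Same letters? adegiln == adegiln
Anagram = Yes


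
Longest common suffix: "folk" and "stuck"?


Word 1: "folk"
Word 2: "stuck"
Comparing from end:
  Pos -1: 'k' == 'k'
  Pos -2: 'l' != 'c' (stop)
LCS = "k" (length 1)


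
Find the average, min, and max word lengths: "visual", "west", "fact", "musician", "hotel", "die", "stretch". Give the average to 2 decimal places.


Lengths: "visual"=6, "west"=4, "fact"=4, "musician"=8, "hotel"=5, "die"=3, "stretch"=7
Sum = 37, Count = 7
Average = 37/7 = 5.29
= avg=5.29, min=3, max=8


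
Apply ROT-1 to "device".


Word: "device"
Shift: 1
Each letter → (letter + shift) mod 26:
  'd' (3) + 1 = 4 → 'e'
  'e' (4) + 1 = 5 → 'f'
  'v' (21) + 1 = 22 → 'w'
  'i' (8) + 1 = 9 → 'j'
  'c' (2) + 1 = 3 → 'd'
  'e' (4) + 1 = 5 → 'f'
Result = "efwjdf"


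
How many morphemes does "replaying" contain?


Word: "replaying"
Morphemes: re- + play + -ing
Each morpheme carries meaning
= 3 morphemes


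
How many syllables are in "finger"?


Word: "finger"
Syllable breakdown: fin | ger
Counting: 2 parts
= 2 syllables


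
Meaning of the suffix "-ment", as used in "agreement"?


Suffix: -ment
Example: agreement = agree + -ment
Meaning = result of action


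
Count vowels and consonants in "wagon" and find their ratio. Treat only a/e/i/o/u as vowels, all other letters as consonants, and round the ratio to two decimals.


Word: "wagon"
Vowels (a,e,i,o,u): 2
Consonants: 3
Ratio = 2/3
= 0.67


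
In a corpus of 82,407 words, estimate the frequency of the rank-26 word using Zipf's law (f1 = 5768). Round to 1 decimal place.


Zipf's law: f(r) = f(1) / r
f(1) = 5768
f(26) = 5768 / 26
= 221.8 occurrences


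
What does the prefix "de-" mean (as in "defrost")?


Prefix: de-
As in: defrost -> de- + frost
Meaning = remove / reverse


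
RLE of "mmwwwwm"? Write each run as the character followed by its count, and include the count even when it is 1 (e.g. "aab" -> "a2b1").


String: "mmwwwwm"
Scanning for consecutive runs:
  'm' x 2
  'w' x 4
  'm' x 1
RLE = "m2w4m1"


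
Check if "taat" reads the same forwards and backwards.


Word: "taat"
Reversed: "taat"
Forward == Backward? taat == taat
Palindrome = Yes


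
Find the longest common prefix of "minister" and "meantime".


Word 1: "minister"
Word 2: "meantime"
Comparing from start:
  Pos 0: 'm' == 'm'
  Pos 1: 'i' != 'e' (stop)
LCP = "m" (length 1)


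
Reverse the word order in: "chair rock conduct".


Original: "chair rock conduct"
Words (1..n): chair | rock | conduct
Reversed (n..1): conduct | rock | chair
Result = "conduct rock chair"


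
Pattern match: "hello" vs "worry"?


Pattern of "hello": [0, 1, 2, 2, 3]
Pattern of "worry": [0, 1, 2, 2, 3]
Patterns match
Same pattern = Yes
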